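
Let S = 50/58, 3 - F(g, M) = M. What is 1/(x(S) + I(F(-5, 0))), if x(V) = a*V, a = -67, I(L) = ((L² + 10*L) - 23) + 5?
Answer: -29/1066 ≈ -0.027205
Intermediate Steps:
F(g, M) = 3 - M
S = 25/29 (S = 50*(1/58) = 25/29 ≈ 0.86207)
I(L) = -18 + L² + 10*L (I(L) = (-23 + L² + 10*L) + 5 = -18 + L² + 10*L)
x(V) = -67*V
1/(x(S) + I(F(-5, 0))) = 1/(-67*25/29 + (-18 + (3 - 1*0)² + 10*(3 - 1*0))) = 1/(-1675/29 + (-18 + (3 + 0)² + 10*(3 + 0))) = 1/(-1675/29 + (-18 + 3² + 10*3)) = 1/(-1675/29 + (-18 + 9 + 30)) = 1/(-1675/29 + 21) = 1/(-1066/29) = -29/1066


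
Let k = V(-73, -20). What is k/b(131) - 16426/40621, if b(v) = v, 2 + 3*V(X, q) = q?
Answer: -7349080/15964053 ≈ -0.46035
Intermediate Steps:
V(X, q) = -2/3 + q/3
k = -22/3 (k = -2/3 + (1/3)*(-20) = -2/3 - 20/3 = -22/3 ≈ -7.3333)
k/b(131) - 16426/40621 = -22/3/131 - 16426/40621 = -22/3*1/131 - 16426*1/40621 = -22/393 - 16426/40621 = -7349080/15964053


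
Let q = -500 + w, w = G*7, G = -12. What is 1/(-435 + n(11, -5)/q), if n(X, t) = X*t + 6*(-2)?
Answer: -584/253973 ≈ -0.0022995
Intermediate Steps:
w = -84 (w = -12*7 = -84)
n(X, t) = -12 + X*t (n(X, t) = X*t - 12 = -12 + X*t)
q = -584 (q = -500 - 84 = -584)
1/(-435 + n(11, -5)/q) = 1/(-435 + (-12 + 11*(-5))/(-584)) = 1/(-435 + (-12 - 55)*(-1/584)) = 1/(-435 - 67*(-1/584)) = 1/(-435 + 67/584) = 1/(-253973/584) = -584/253973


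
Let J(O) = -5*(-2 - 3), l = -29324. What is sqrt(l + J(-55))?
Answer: I*sqrt(29299) ≈ 171.17*I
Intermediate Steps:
J(O) = 25 (J(O) = -5*(-5) = 25)
sqrt(l + J(-55)) = sqrt(-29324 + 25) = sqrt(-29299) = I*sqrt(29299)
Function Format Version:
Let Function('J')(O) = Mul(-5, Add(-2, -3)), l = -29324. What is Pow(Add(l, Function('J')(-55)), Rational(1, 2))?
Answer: Mul(I, Pow(29299, Rational(1, 2))) ≈ Mul(171.17, I)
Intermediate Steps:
Function('J')(O) = 25 (Function('J')(O) = Mul(-5, -5) = 25)
Pow(Add(l, Function('J')(-55)), Rational(1, 2)) = Pow(Add(-29324, 25), Rational(1, 2)) = Pow(-29299, Rational(1, 2)) = Mul(I, Pow(29299, Rational(1, 2)))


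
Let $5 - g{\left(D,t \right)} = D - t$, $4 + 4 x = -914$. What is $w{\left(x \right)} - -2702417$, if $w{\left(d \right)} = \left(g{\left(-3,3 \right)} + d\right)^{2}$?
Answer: $\frac{11000637}{4} \approx 2.7502 \cdot 10^{6}$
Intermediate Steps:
$x = - \frac{459}{2}$ ($x = -1 + \frac{1}{4} \left(-914\right) = -1 - \frac{457}{2} = - \frac{459}{2} \approx -229.5$)
$g{\left(D,t \right)} = 5 + t - D$ ($g{\left(D,t \right)} = 5 - \left(D - t\right) = 5 + t - D$)
$w{\left(d \right)} = \left(11 + d\right)^{2}$ ($w{\left(d \right)} = \left(\left(5 + 3 - -3\right) + d\right)^{2} = \left(\left(5 + 3 + 3\right) + d\right)^{2} = \left(11 + d\right)^{2}$)
$w{\left(x \right)} - -2702417 = \left(11 - \frac{459}{2}\right)^{2} - -2702417 = \left(- \frac{437}{2}\right)^{2} + 2702417 = \frac{190969}{4} + 2702417 = \frac{11000637}{4}$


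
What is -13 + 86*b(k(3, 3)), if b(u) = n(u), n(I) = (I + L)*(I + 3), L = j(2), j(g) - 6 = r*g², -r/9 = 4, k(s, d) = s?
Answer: -69673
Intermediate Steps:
r = -36 (r = -9*4 = -36)
j(g) = 6 - 36*g²
L = -138 (L = 6 - 36*2² = 6 - 36*4 = 6 - 144 = -138)
n(I) = (-138 + I)*(3 + I) (n(I) = (I - 138)*(I + 3) = (-138 + I)*(3 + I))
b(u) = -414 + u² - 135*u
-13 + 86*b(k(3, 3)) = -13 + 86*(-414 + 3² - 135*3) = -13 + 86*(-414 + 9 - 405) = -13 + 86*(-810) = -13 - 69660 = -69673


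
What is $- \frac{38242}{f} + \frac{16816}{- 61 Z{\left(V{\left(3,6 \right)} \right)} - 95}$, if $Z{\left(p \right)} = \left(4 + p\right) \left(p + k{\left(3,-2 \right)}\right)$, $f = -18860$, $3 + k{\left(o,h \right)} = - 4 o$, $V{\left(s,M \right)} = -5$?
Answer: $- \frac{26686153}{2480090} \approx -10.76$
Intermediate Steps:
$k{\left(o,h \right)} = -3 - 4 o$
$Z{\left(p \right)} = \left(-15 + p\right) \left(4 + p\right)$ ($Z{\left(p \right)} = \left(4 + p\right) \left(p - 15\right) = \left(4 + p\right) \left(-15 + p\right) = \left(-15 + p\right) \left(4 + p\right)$)
$- \frac{38242}{f} + \frac{16816}{- 61 Z{\left(V{\left(3,6 \right)} \right)} - 95} = - \frac{38242}{-18860} + \frac{16816}{- 61 \left(-60 + \left(-5\right)^{2} - -55\right) - 95} = \left(-38242\right) \left(- \frac{1}{18860}\right) + \frac{16816}{- 61 \left(-60 + 25 + 55\right) - 95} = \frac{19121}{9430} + \frac{16816}{\left(-61\right) 20 - 95} = \frac{19121}{9430} + \frac{16816}{-1220 - 95} = \frac{19121}{9430} + \frac{16816}{-1315} = \frac{19121}{9430} + 16816 \left(- \frac{1}{1315}\right) = \frac{19121}{9430} - \frac{16816}{1315} = - \frac{26686153}{2480090}$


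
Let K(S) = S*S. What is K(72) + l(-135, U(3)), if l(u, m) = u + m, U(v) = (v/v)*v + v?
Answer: 5055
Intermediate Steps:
K(S) = S**2
U(v) = 2*v (U(v) = 1*v + v = v + v = 2*v)
l(u, m) = m + u
K(72) + l(-135, U(3)) = 72**2 + (2*3 - 135) = 5184 + (6 - 135) = 5184 - 129 = 5055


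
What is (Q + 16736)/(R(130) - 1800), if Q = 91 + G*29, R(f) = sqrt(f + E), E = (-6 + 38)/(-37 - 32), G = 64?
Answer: -165744900/15967933 - 2669*sqrt(616722)/31935866 ≈ -10.445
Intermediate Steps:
E = -32/69 (E = 32/(-69) = 32*(-1/69) = -32/69 ≈ -0.46377)
R(f) = sqrt(-32/69 + f) (R(f) = sqrt(f - 32/69) = sqrt(-32/69 + f))
Q = 1947 (Q = 91 + 64*29 = 91 + 1856 = 1947)
(Q + 16736)/(R(130) - 1800) = (1947 + 16736)/(sqrt(-2208 + 4761*130)/69 - 1800) = 18683/(sqrt(-2208 + 618930)/69 - 1800) = 18683/(sqrt(616722)/69 - 1800) = 18683/(-1800 + sqrt(616722)/69)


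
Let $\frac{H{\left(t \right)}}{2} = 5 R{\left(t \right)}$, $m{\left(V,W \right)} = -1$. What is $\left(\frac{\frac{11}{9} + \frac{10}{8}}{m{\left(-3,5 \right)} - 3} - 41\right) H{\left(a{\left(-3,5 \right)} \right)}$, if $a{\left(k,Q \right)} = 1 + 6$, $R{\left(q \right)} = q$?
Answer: $- \frac{209755}{72} \approx -2913.3$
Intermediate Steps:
$a{\left(k,Q \right)} = 7$
$H{\left(t \right)} = 10 t$ ($H{\left(t \right)} = 2 \cdot 5 t = 10 t$)
$\left(\frac{\frac{11}{9} + \frac{10}{8}}{m{\left(-3,5 \right)} - 3} - 41\right) H{\left(a{\left(-3,5 \right)} \right)} = \left(\frac{\frac{11}{9} + \frac{10}{8}}{-1 - 3} - 41\right) 10 \cdot 7 = \left(\frac{11 \cdot \frac{1}{9} + 10 \cdot \frac{1}{8}}{-4} - 41\right) 70 = \left(- \frac{\frac{11}{9} + \frac{5}{4}}{4} - 41\right) 70 = \left(\left(- \frac{1}{4}\right) \frac{89}{36} - 41\right) 70 = \left(- \frac{89}{144} - 41\right) 70 = \left(- \frac{5993}{144}\right) 70 = - \frac{209755}{72}$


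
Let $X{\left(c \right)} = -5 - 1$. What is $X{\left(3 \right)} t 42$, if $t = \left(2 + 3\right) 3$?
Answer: $-3780$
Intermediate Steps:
$t = 15$ ($t = 5 \cdot 3 = 15$)
$X{\left(c \right)} = -6$ ($X{\left(c \right)} = -5 - 1 = -6$)
$X{\left(3 \right)} t 42 = \left(-6\right) 15 \cdot 42 = \left(-90\right) 42 = -3780$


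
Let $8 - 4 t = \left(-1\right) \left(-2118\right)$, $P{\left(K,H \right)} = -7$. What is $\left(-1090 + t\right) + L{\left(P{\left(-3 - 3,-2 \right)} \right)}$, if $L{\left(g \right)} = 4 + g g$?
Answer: $- \frac{3129}{2} \approx -1564.5$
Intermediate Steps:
$t = - \frac{1055}{2}$ ($t = 2 - \frac{\left(-1\right) \left(-2118\right)}{4} = 2 - \frac{1059}{2} = - \frac{1055}{2} \approx -527.5$)
$L{\left(g \right)} = 4 + g^{2}$
$\left(-1090 + t\right) + L{\left(P{\left(-3 - 3,-2 \right)} \right)} = \left(-1090 - \frac{1055}{2}\right) + \left(4 + \left(-7\right)^{2}\right) = - \frac{3235}{2} + \left(4 + 49\right) = - \frac{3235}{2} + 53 = - \frac{3129}{2}$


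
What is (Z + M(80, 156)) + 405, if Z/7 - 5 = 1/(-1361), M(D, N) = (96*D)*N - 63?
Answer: 1631099970/1361 ≈ 1.1985e+6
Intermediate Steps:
M(D, N) = -63 + 96*D*N (M(D, N) = 96*D*N - 63 = -63 + 96*D*N)
Z = 47628/1361 (Z = 35 + 7/(-1361) = 35 + 7*(-1/1361) = 35 - 7/1361 = 47628/1361 ≈ 34.995)
(Z + M(80, 156)) + 405 = (47628/1361 + (-63 + 96*80*156)) + 405 = (47628/1361 + (-63 + 1198080)) + 405 = (47628/1361 + 1198017) + 405 = 1630548765/1361 + 405 = 1631099970/1361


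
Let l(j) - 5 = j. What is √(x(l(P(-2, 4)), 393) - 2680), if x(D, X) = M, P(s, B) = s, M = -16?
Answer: 2*I*√674 ≈ 51.923*I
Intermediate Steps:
l(j) = 5 + j
x(D, X) = -16
√(x(l(P(-2, 4)), 393) - 2680) = √(-16 - 2680) = √(-2696) = 2*I*√674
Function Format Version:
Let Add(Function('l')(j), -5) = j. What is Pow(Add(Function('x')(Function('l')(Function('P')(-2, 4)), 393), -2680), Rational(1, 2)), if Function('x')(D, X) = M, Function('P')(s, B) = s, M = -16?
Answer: Mul(2, I, Pow(674, Rational(1, 2))) ≈ Mul(51.923, I)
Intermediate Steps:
Function('l')(j) = Add(5, j)
Function('x')(D, X) = -16
Pow(Add(Function('x')(Function('l')(Function('P')(-2, 4)), 393), -2680), Rational(1, 2)) = Pow(Add(-16, -2680), Rational(1, 2)) = Pow(-2696, Rational(1, 2)) = Mul(2, I, Pow(674, Rational(1, 2)))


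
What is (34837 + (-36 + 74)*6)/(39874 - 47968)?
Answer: -35065/8094 ≈ -4.3322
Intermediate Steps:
(34837 + (-36 + 74)*6)/(39874 - 47968) = (34837 + 38*6)/(-8094) = (34837 + 228)*(-1/8094) = 35065*(-1/8094) = -35065/8094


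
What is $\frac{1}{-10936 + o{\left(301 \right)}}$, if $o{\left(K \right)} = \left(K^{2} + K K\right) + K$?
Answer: $\frac{1}{170567} \approx 5.8628 \cdot 10^{-6}$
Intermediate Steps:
$o{\left(K \right)} = K + 2 K^{2}$ ($o{\left(K \right)} = \left(K^{2} + K^{2}\right) + K = 2 K^{2} + K = K + 2 K^{2}$)
$\frac{1}{-10936 + o{\left(301 \right)}} = \frac{1}{-10936 + 301 \left(1 + 2 \cdot 301\right)} = \frac{1}{-10936 + 301 \left(1 + 602\right)} = \frac{1}{-10936 + 301 \cdot 603} = \frac{1}{-10936 + 181503} = \frac{1}{170567}$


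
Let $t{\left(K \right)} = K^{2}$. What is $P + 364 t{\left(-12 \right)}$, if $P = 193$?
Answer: $52609$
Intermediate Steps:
$P + 364 t{\left(-12 \right)} = 193 + 364 \left(-12\right)^{2} = 193 + 364 \cdot 144 = 193 + 52416 = 52609$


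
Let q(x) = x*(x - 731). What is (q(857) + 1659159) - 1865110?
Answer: -97969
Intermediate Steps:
q(x) = x*(-731 + x)
(q(857) + 1659159) - 1865110 = (857*(-731 + 857) + 1659159) - 1865110 = (857*126 + 1659159) - 1865110 = (107982 + 1659159) - 1865110 = 1767141 - 1865110 = -97969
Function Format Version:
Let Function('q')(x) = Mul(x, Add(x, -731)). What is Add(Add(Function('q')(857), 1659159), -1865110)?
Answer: -97969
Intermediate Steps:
Function('q')(x) = Mul(x, Add(-731, x))
Add(Add(Function('q')(857), 1659159), -1865110) = Add(Add(Mul(857, Add(-731, 857)), 1659159), -1865110) = Add(Add(Mul(857, 126), 1659159), -1865110) = Add(Add(107982, 1659159), -1865110) = Add(1767141, -1865110) = -97969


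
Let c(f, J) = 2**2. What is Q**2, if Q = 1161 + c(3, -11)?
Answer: 1357225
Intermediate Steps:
c(f, J) = 4
Q = 1165 (Q = 1161 + 4 = 1165)
Q**2 = 1165**2 = 1357225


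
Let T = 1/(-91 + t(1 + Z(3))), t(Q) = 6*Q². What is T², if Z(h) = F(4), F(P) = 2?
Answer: 1/1369 ≈ 0.00073046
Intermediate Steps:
Z(h) = 2
T = -1/37 (T = 1/(-91 + 6*(1 + 2)²) = 1/(-91 + 6*3²) = 1/(-91 + 6*9) = 1/(-91 + 54) = 1/(-37) = -1/37 ≈ -0.027027)
T² = (-1/37)² = 1/1369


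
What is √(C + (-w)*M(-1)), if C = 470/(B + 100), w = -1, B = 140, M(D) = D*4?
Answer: 7*I*√6/12 ≈ 1.4289*I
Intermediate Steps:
M(D) = 4*D
C = 47/24 (C = 470/(140 + 100) = 470/240 = 470*(1/240) = 47/24 ≈ 1.9583)
√(C + (-w)*M(-1)) = √(47/24 + (-1*(-1))*(4*(-1))) = √(47/24 + 1*(-4)) = √(47/24 - 4) = √(-49/24) = 7*I*√6/12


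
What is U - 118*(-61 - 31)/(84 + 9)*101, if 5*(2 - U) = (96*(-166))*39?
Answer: 63283082/465 ≈ 1.3609e+5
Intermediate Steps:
U = 621514/5 (U = 2 - 96*(-166)*39/5 = 2 - (-15936)*39/5 = 2 - ⅕*(-621504) = 2 + 621504/5 = 621514/5 ≈ 1.2430e+5)
U - 118*(-61 - 31)/(84 + 9)*101 = 621514/5 - 118*(-61 - 31)/(84 + 9)*101 = 621514/5 - (-10856)/93*101 = 621514/5 - 118*(-92/93)*101 = 621514/5 + (10856/93)*101 = 621514/5 + 1096456/93 = 63283082/465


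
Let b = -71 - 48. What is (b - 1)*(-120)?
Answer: 14400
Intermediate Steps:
b = -119
(b - 1)*(-120) = (-119 - 1)*(-120) = -120*(-120) = 14400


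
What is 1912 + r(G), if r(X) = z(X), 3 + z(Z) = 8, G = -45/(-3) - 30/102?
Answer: 1917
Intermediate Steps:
G = 250/17 (G = -45*(-⅓) - 30*1/102 = 15 - 5/17 = 250/17 ≈ 14.706)
z(Z) = 5 (z(Z) = -3 + 8 = 5)
r(X) = 5
1912 + r(G) = 1912 + 5 = 1917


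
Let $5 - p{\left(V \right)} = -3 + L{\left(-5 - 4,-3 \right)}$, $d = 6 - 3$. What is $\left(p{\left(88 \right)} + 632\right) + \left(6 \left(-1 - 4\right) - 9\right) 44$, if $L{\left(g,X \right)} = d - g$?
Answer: $-1088$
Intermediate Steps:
$d = 3$ ($d = 6 - 3 = 3$)
$L{\left(g,X \right)} = 3 - g$
$p{\left(V \right)} = -4$ ($p{\left(V \right)} = 5 - \left(-3 + \left(3 - \left(-5 - 4\right)\right)\right) = 5 - \left(-3 + \left(3 - -9\right)\right) = 5 - \left(-3 + \left(3 + 9\right)\right) = 5 - \left(-3 + 12\right) = 5 - 9 = -4$)
$\left(p{\left(88 \right)} + 632\right) + \left(6 \left(-1 - 4\right) - 9\right) 44 = \left(-4 + 632\right) + \left(6 \left(-1 - 4\right) - 9\right) 44 = 628 + \left(6 \left(-5\right) - 9\right) 44 = 628 + \left(-30 - 9\right) 44 = 628 - 1716 = -1088$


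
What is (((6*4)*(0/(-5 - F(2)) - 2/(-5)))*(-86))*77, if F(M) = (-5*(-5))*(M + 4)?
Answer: -317856/5 ≈ -63571.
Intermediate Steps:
F(M) = 100 + 25*M (F(M) = 25*(4 + M) = 100 + 25*M)
(((6*4)*(0/(-5 - F(2)) - 2/(-5)))*(-86))*77 = (((6*4)*(0/(-5 - (100 + 25*2)) - 2/(-5)))*(-86))*77 = ((24*(0/(-5 - (100 + 50)) - 2*(-1/5)))*(-86))*77 = ((24*(0/(-5 - 1*150) + 2/5))*(-86))*77 = ((24*(0/(-5 - 150) + 2/5))*(-86))*77 = ((24*(0/(-155) + 2/5))*(-86))*77 = ((24*(0*(-1/155) + 2/5))*(-86))*77 = ((24*(0 + 2/5))*(-86))*77 = ((24*(2/5))*(-86))*77 = ((48/5)*(-86))*77 = -4128/5*77 = -317856/5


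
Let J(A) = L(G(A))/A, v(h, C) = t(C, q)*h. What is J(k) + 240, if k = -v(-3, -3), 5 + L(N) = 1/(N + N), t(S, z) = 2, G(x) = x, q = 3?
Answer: 17221/72 ≈ 239.18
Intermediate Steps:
v(h, C) = 2*h
L(N) = -5 + 1/(2*N) (L(N) = -5 + 1/(N + N) = -5 + 1/(2*N))
k = 6 (k = -2*(-3) = -1*(-6) = 6)
J(A) = (-5 + 1/(2*A))/A
J(k) + 240 = (1/2)*(1 - 10*6)/6**2 + 240 = (1/2)*(1/36)*(1 - 60) + 240 = (1/2)*(1/36)*(-59) + 240 = -59/72 + 240 = 17221/72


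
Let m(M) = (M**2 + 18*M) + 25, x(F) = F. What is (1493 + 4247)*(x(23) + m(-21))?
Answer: 637140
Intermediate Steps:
m(M) = 25 + M**2 + 18*M
(1493 + 4247)*(x(23) + m(-21)) = (1493 + 4247)*(23 + (25 + (-21)**2 + 18*(-21))) = 5740*(23 + (25 + 441 - 378)) = 5740*(23 + 88) = 5740*111 = 637140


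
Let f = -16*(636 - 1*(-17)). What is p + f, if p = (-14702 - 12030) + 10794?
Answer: -26386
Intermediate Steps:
p = -15938 (p = -26732 + 10794 = -15938)
f = -10448 (f = -16*(636 + 17) = -16*653 = -10448)
p + f = -15938 - 10448 = -26386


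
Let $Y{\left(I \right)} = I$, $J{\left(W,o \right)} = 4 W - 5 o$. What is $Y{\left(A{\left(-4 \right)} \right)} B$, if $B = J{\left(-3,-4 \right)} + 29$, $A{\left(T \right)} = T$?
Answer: $-148$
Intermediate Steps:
$J{\left(W,o \right)} = - 5 o + 4 W$
$B = 37$ ($B = \left(\left(-5\right) \left(-4\right) + 4 \left(-3\right)\right) + 29 = \left(20 - 12\right) + 29 = 8 + 29 = 37$)
$Y{\left(A{\left(-4 \right)} \right)} B = \left(-4\right) 37 = -148$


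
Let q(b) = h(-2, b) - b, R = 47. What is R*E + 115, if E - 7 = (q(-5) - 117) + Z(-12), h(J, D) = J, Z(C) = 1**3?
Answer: -4867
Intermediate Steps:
Z(C) = 1
q(b) = -2 - b
E = -106 (E = 7 + (((-2 - 1*(-5)) - 117) + 1) = 7 + (((-2 + 5) - 117) + 1) = 7 + ((3 - 117) + 1) = 7 + (-114 + 1) = 7 - 113 = -106)
R*E + 115 = 47*(-106) + 115 = -4982 + 115 = -4867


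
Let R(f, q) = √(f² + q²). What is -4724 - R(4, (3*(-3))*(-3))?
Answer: -4724 - √745 ≈ -4751.3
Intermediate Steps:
-4724 - R(4, (3*(-3))*(-3)) = -4724 - √(4² + ((3*(-3))*(-3))²) = -4724 - √(16 + (-9*(-3))²) = -4724 - √(16 + 27²) = -4724 - √(16 + 729) = -4724 - √745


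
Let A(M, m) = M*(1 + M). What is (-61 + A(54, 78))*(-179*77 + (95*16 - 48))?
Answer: -35812699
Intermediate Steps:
(-61 + A(54, 78))*(-179*77 + (95*16 - 48)) = (-61 + 54*(1 + 54))*(-179*77 + (95*16 - 48)) = (-61 + 54*55)*(-13783 + (1520 - 48)) = (-61 + 2970)*(-13783 + 1472) = 2909*(-12311) = -35812699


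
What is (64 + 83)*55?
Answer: 8085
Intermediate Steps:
(64 + 83)*55 = 147*55 = 8085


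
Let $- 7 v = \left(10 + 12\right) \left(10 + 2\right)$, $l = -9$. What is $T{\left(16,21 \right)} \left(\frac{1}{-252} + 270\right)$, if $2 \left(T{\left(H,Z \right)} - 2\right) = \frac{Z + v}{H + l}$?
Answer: $\frac{5375081}{24696} \approx 217.65$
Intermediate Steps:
$v = - \frac{264}{7}$ ($v = - \frac{\left(10 + 12\right) \left(10 + 2\right)}{7} = - \frac{22 \cdot 12}{7} = \left(- \frac{1}{7}\right) 264 = - \frac{264}{7} \approx -37.714$)
$T{\left(H,Z \right)} = 2 + \frac{- \frac{264}{7} + Z}{2 \left(-9 + H\right)}$ ($T{\left(H,Z \right)} = 2 + \frac{\left(Z - \frac{264}{7}\right) \frac{1}{H - 9}}{2} = 2 + \frac{\left(- \frac{264}{7} + Z\right) \frac{1}{-9 + H}}{2} = 2 + \frac{\frac{1}{-9 + H} \left(- \frac{264}{7} + Z\right)}{2} = 2 + \frac{- \frac{264}{7} + Z}{2 \left(-9 + H\right)}$)
$T{\left(16,21 \right)} \left(\frac{1}{-252} + 270\right) = \frac{-516 + 7 \cdot 21 + 28 \cdot 16}{14 \left(-9 + 16\right)} \left(\frac{1}{-252} + 270\right) = \frac{-516 + 147 + 448}{14 \cdot 7} \left(- \frac{1}{252} + 270\right) = \frac{1}{14} \cdot \frac{1}{7} \cdot 79 \cdot \frac{68039}{252} = \frac{79}{98} \cdot \frac{68039}{252} = \frac{5375081}{24696}$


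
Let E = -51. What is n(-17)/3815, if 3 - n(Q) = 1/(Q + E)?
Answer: 41/51884 ≈ 0.00079022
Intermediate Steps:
n(Q) = 3 - 1/(-51 + Q) (n(Q) = 3 - 1/(Q - 51) = 3 - 1/(-51 + Q))
n(-17)/3815 = ((-154 + 3*(-17))/(-51 - 17))/3815 = ((-154 - 51)/(-68))*(1/3815) = -1/68*(-205)*(1/3815) = (205/68)*(1/3815) = 41/51884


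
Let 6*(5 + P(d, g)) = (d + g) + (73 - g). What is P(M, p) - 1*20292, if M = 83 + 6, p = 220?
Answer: -20270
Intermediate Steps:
M = 89
P(d, g) = 43/6 + d/6 (P(d, g) = -5 + ((d + g) + (73 - g))/6 = -5 + (73 + d)/6 = -5 + (73/6 + d/6) = 43/6 + d/6)
P(M, p) - 1*20292 = (43/6 + (⅙)*89) - 1*20292 = (43/6 + 89/6) - 20292 = 22 - 20292 = -20270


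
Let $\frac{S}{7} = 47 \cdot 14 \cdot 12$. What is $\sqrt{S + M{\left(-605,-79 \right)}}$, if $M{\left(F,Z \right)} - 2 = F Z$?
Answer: $\sqrt{103069} \approx 321.04$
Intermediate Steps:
$M{\left(F,Z \right)} = 2 + F Z$
$S = 55272$ ($S = 7 \cdot 47 \cdot 14 \cdot 12 = 7 \cdot 658 \cdot 12 = 7 \cdot 7896 = 55272$)
$\sqrt{S + M{\left(-605,-79 \right)}} = \sqrt{55272 + \left(2 - -47795\right)} = \sqrt{55272 + \left(2 + 47795\right)} = \sqrt{55272 + 47797} = \sqrt{103069}$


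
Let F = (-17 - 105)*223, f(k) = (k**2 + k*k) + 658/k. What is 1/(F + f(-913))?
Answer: 913/1497257258 ≈ 6.0978e-7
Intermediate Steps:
f(k) = 2*k**2 + 658/k (f(k) = (k**2 + k**2) + 658/k = 2*k**2 + 658/k)
F = -27206 (F = -122*223 = -27206)
1/(F + f(-913)) = 1/(-27206 + 2*(329 + (-913)**3)/(-913)) = 1/(-27206 + 2*(-1/913)*(329 - 761048497)) = 1/(-27206 + 2*(-1/913)*(-761048168)) = 1/(-27206 + 1522096336/913) = 1/(1497257258/913) = 913/1497257258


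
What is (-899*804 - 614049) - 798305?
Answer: -2135150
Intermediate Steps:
(-899*804 - 614049) - 798305 = (-722796 - 614049) - 798305 = -1336845 - 798305 = -2135150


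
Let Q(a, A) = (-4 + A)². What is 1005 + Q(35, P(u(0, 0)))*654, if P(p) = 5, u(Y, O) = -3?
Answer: 1659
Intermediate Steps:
1005 + Q(35, P(u(0, 0)))*654 = 1005 + (-4 + 5)²*654 = 1005 + 1²*654 = 1005 + 1*654 = 1005 + 654 = 1659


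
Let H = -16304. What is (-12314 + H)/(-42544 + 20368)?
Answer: 14309/11088 ≈ 1.2905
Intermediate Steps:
(-12314 + H)/(-42544 + 20368) = (-12314 - 16304)/(-42544 + 20368) = -28618/(-22176) = -28618*(-1/22176) = 14309/11088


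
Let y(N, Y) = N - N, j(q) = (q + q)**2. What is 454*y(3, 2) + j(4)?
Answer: 64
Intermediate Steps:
j(q) = 4*q**2 (j(q) = (2*q)**2 = 4*q**2)
y(N, Y) = 0
454*y(3, 2) + j(4) = 454*0 + 4*4**2 = 0 + 4*16 = 0 + 64 = 64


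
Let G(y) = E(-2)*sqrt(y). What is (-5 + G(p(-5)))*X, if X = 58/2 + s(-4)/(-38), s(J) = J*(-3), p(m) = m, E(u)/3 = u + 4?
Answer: -2725/19 + 3270*I*sqrt(5)/19 ≈ -143.42 + 384.84*I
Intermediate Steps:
E(u) = 12 + 3*u (E(u) = 3*(u + 4) = 3*(4 + u) = 12 + 3*u)
s(J) = -3*J
X = 545/19 (X = 58/2 - 3*(-4)/(-38) = 58*(1/2) + 12*(-1/38) = 29 - 6/19 = 545/19 ≈ 28.684)
G(y) = 6*sqrt(y) (G(y) = (12 + 3*(-2))*sqrt(y) = (12 - 6)*sqrt(y) = 6*sqrt(y))
(-5 + G(p(-5)))*X = (-5 + 6*sqrt(-5))*(545/19) = (-5 + 6*(I*sqrt(5)))*(545/19) = (-5 + 6*I*sqrt(5))*(545/19) = -2725/19 + 3270*I*sqrt(5)/19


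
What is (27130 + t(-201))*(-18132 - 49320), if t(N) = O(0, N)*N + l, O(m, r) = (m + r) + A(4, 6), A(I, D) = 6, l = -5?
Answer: -4473416640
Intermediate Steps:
O(m, r) = 6 + m + r (O(m, r) = (m + r) + 6 = 6 + m + r)
t(N) = -5 + N*(6 + N) (t(N) = (6 + 0 + N)*N - 5 = (6 + N)*N - 5 = N*(6 + N) - 5 = -5 + N*(6 + N))
(27130 + t(-201))*(-18132 - 49320) = (27130 + (-5 - 201*(6 - 201)))*(-18132 - 49320) = (27130 + (-5 - 201*(-195)))*(-67452) = (27130 + (-5 + 39195))*(-67452) = (27130 + 39190)*(-67452) = 66320*(-67452) = -4473416640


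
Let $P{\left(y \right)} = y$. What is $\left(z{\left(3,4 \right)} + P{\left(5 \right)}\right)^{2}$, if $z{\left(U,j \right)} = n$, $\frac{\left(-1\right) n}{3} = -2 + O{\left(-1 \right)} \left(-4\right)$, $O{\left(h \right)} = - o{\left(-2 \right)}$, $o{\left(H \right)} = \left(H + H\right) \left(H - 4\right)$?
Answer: $76729$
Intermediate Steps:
$o{\left(H \right)} = 2 H \left(-4 + H\right)$
$O{\left(h \right)} = -24$ ($O{\left(h \right)} = - 2 \left(-2\right) \left(-4 - 2\right) = - 2 \left(-2\right) \left(-6\right) = \left(-1\right) 24 = -24$)
$n = -282$ ($n = - 3 \left(-2 - -96\right) = - 3 \left(-2 + 96\right) = \left(-3\right) 94 = -282$)
$z{\left(U,j \right)} = -282$
$\left(z{\left(3,4 \right)} + P{\left(5 \right)}\right)^{2} = \left(-282 + 5\right)^{2} = \left(-277\right)^{2} = 76729$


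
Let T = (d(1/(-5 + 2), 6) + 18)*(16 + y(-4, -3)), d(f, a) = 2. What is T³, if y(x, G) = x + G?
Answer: 5832000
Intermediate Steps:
y(x, G) = G + x
T = 180 (T = (2 + 18)*(16 + (-3 - 4)) = 20*(16 - 7) = 20*9 = 180)
T³ = 180³ = 5832000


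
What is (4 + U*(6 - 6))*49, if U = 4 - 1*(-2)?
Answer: 196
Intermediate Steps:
U = 6 (U = 4 + 2 = 6)
(4 + U*(6 - 6))*49 = (4 + 6*(6 - 6))*49 = (4 + 6*0)*49 = (4 + 0)*49 = 4*49 = 196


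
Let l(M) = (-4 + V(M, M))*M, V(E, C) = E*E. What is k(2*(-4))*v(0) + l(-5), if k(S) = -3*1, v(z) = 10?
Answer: -135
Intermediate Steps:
V(E, C) = E²
l(M) = M*(-4 + M²) (l(M) = (-4 + M²)*M = M*(-4 + M²))
k(S) = -3
k(2*(-4))*v(0) + l(-5) = -3*10 - 5*(-4 + (-5)²) = -30 - 5*(-4 + 25) = -30 - 5*21 = -30 - 105 = -135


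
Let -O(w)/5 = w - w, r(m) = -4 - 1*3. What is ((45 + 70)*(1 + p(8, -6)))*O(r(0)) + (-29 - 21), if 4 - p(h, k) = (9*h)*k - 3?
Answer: -50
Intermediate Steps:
r(m) = -7 (r(m) = -4 - 3 = -7)
p(h, k) = 7 - 9*h*k (p(h, k) = 4 - ((9*h)*k - 3) = 4 - (9*h*k - 3) = 4 - (-3 + 9*h*k) = 4 + (3 - 9*h*k) = 7 - 9*h*k)
O(w) = 0 (O(w) = -5*(w - w) = -5*0 = 0)
((45 + 70)*(1 + p(8, -6)))*O(r(0)) + (-29 - 21) = ((45 + 70)*(1 + (7 - 9*8*(-6))))*0 + (-29 - 21) = (115*(1 + (7 + 432)))*0 - 50 = (115*(1 + 439))*0 - 50 = (115*440)*0 - 50 = 50600*0 - 50 = 0 - 50 = -50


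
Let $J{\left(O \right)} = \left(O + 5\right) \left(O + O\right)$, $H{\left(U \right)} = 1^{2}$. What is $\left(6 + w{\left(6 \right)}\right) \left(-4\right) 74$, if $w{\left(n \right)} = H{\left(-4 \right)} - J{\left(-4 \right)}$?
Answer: $-4440$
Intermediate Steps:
$H{\left(U \right)} = 1$
$J{\left(O \right)} = 2 O \left(5 + O\right)$ ($J{\left(O \right)} = \left(5 + O\right) 2 O = 2 O \left(5 + O\right)$)
$w{\left(n \right)} = 9$ ($w{\left(n \right)} = 1 - 2 \left(-4\right) \left(5 - 4\right) = 1 - 2 \left(-4\right) 1 = 1 - -8 = 1 + 8 = 9$)
$\left(6 + w{\left(6 \right)}\right) \left(-4\right) 74 = \left(6 + 9\right) \left(-4\right) 74 = 15 \left(-4\right) 74 = \left(-60\right) 74 = -4440$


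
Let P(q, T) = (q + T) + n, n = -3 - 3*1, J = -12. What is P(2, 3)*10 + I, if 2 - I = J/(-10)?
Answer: -46/5 ≈ -9.2000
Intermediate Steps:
n = -6 (n = -3 - 3 = -6)
P(q, T) = -6 + T + q (P(q, T) = (q + T) - 6 = (T + q) - 6 = -6 + T + q)
I = 4/5 (I = 2 - (-12)/(-10) = 2 - (-12)*(-1)/10 = 2 - 1*6/5 = 2 - 6/5 = 4/5 ≈ 0.80000)
P(2, 3)*10 + I = (-6 + 3 + 2)*10 + 4/5 = -1*10 + 4/5 = -10 + 4/5 = -46/5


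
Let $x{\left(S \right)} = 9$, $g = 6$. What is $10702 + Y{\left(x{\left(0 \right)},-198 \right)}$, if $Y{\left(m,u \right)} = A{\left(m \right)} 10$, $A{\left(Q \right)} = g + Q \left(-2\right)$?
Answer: $10582$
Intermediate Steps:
$A{\left(Q \right)} = 6 - 2 Q$ ($A{\left(Q \right)} = 6 + Q \left(-2\right) = 6 - 2 Q$)
$Y{\left(m,u \right)} = 60 - 20 m$ ($Y{\left(m,u \right)} = \left(6 - 2 m\right) 10 = 60 - 20 m$)
$10702 + Y{\left(x{\left(0 \right)},-198 \right)} = 10702 + \left(60 - 180\right) = 10702 - 120 = 10582$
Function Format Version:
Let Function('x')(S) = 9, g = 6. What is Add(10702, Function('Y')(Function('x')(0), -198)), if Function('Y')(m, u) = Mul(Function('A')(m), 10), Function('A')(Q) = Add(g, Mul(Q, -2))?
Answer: 10582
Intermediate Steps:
Function('A')(Q) = Add(6, Mul(-2, Q)) (Function('A')(Q) = Add(6, Mul(Q, -2)) = Add(6, Mul(-2, Q)))
Function('Y')(m, u) = Add(60, Mul(-20, m)) (Function('Y')(m, u) = Mul(Add(6, Mul(-2, m)), 10) = Add(60, Mul(-20, m)))
Add(10702, Function('Y')(Function('x')(0), -198)) = Add(10702, Add(60, Mul(-20, 9))) = Add(10702, Add(60, -180)) = Add(10702, -120) = 10582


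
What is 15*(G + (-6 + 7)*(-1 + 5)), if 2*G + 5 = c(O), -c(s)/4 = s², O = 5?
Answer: -1455/2 ≈ -727.50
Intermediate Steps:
c(s) = -4*s²
G = -105/2 (G = -5/2 + (-4*5²)/2 = -5/2 + (-4*25)/2 = -5/2 + (½)*(-100) = -5/2 - 50 = -105/2 ≈ -52.500)
15*(G + (-6 + 7)*(-1 + 5)) = 15*(-105/2 + (-6 + 7)*(-1 + 5)) = 15*(-105/2 + 1*4) = 15*(-105/2 + 4) = 15*(-97/2) = -1455/2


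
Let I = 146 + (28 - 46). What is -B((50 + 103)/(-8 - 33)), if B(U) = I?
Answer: -128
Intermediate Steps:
I = 128 (I = 146 - 18 = 128)
B(U) = 128
-B((50 + 103)/(-8 - 33)) = -1*128 = -128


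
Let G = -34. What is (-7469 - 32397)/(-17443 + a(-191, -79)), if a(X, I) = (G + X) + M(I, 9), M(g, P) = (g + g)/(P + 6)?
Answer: 298995/132589 ≈ 2.2551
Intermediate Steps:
M(g, P) = 2*g/(6 + P) (M(g, P) = (2*g)/(6 + P) = 2*g/(6 + P))
a(X, I) = -34 + X + 2*I/15 (a(X, I) = (-34 + X) + 2*I/(6 + 9) = (-34 + X) + 2*I/15 = -34 + X + 2*I/15)
(-7469 - 32397)/(-17443 + a(-191, -79)) = (-7469 - 32397)/(-17443 + (-34 - 191 + (2/15)*(-79))) = -39866/(-17443 + (-34 - 191 - 158/15)) = -39866/(-17443 - 3533/15) = -39866/(-265178/15) = -39866*(-15/265178) = 298995/132589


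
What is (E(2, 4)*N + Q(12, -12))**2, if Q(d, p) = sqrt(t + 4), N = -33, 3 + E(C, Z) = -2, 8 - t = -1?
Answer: (165 + sqrt(13))**2 ≈ 28428.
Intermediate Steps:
t = 9 (t = 8 - 1*(-1) = 8 + 1 = 9)
E(C, Z) = -5 (E(C, Z) = -3 - 2 = -5)
Q(d, p) = sqrt(13) (Q(d, p) = sqrt(9 + 4) = sqrt(13))
(E(2, 4)*N + Q(12, -12))**2 = (-5*(-33) + sqrt(13))**2 = (165 + sqrt(13))**2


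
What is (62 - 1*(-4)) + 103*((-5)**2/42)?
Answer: 5347/42 ≈ 127.31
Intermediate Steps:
(62 - 1*(-4)) + 103*((-5)**2/42) = (62 + 4) + 103*(25*(1/42)) = 66 + 103*(25/42) = 66 + 2575/42 = 5347/42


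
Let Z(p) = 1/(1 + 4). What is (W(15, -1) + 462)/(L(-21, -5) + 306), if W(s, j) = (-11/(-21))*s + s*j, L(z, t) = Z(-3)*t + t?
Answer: 796/525 ≈ 1.5162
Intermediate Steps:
Z(p) = 1/5
L(z, t) = 6*t/5 (L(z, t) = t/5 + t = 6*t/5)
W(s, j) = 11*s/21 + j*s (W(s, j) = (-11*(-1/21))*s + j*s = 11*s/21 + j*s)
(W(15, -1) + 462)/(L(-21, -5) + 306) = ((1/21)*15*(11 + 21*(-1)) + 462)/((6/5)*(-5) + 306) = ((1/21)*15*(11 - 21) + 462)/(-6 + 306) = ((1/21)*15*(-10) + 462)/300 = (-50/7 + 462)*(1/300) = (3184/7)*(1/300) = 796/525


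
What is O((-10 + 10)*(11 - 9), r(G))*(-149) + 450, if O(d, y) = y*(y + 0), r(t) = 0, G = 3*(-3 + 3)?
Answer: 450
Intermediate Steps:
G = 0 (G = 3*0 = 0)
O(d, y) = y**2 (O(d, y) = y*y = y**2)
O((-10 + 10)*(11 - 9), r(G))*(-149) + 450 = 0**2*(-149) + 450 = 0*(-149) + 450 = 0 + 450 = 450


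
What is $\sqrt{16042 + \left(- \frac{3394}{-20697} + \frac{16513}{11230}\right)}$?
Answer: $\frac{\sqrt{866716509485900099310}}{232427310} \approx 126.66$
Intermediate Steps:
$\sqrt{16042 + \left(- \frac{3394}{-20697} + \frac{16513}{11230}\right)} = \sqrt{16042 + \left(\left(-3394\right) \left(- \frac{1}{20697}\right) + 16513 \cdot \frac{1}{11230}\right)} = \sqrt{16042 + \left(\frac{3394}{20697} + \frac{16513}{11230}\right)} = \sqrt{16042 + \frac{379884181}{232427310}} = \sqrt{\frac{3728978791201}{232427310}} = \frac{\sqrt{866716509485900099310}}{232427310}$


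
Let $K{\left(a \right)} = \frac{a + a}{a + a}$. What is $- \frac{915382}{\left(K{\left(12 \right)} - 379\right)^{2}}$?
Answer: $- \frac{457691}{71442} \approx -6.4065$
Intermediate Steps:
$K{\left(a \right)} = 1$ ($K{\left(a \right)} = \frac{2 a}{2 a} = 2 a \frac{1}{2 a} = 1$)
$- \frac{915382}{\left(K{\left(12 \right)} - 379\right)^{2}} = - \frac{915382}{\left(1 - 379\right)^{2}} = - \frac{915382}{\left(-378\right)^{2}} = - \frac{915382}{142884} = \left(-915382\right) \frac{1}{142884} = - \frac{457691}{71442}$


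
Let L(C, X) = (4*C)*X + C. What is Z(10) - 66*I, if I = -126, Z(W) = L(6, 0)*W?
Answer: 8376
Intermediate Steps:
L(C, X) = C + 4*C*X (L(C, X) = 4*C*X + C = C + 4*C*X)
Z(W) = 6*W (Z(W) = (6*(1 + 4*0))*W = (6*(1 + 0))*W = (6*1)*W = 6*W)
Z(10) - 66*I = 6*10 - 66*(-126) = 60 + 8316 = 8376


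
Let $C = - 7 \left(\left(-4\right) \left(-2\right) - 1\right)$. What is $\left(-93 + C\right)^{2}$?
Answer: $20164$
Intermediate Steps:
$C = -49$ ($C = - 7 \left(8 - 1\right) = \left(-7\right) 7 = -49$)
$\left(-93 + C\right)^{2} = \left(-93 - 49\right)^{2} = \left(-142\right)^{2} = 20164$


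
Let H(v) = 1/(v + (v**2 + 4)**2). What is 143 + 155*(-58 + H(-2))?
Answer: -17689/2 ≈ -8844.5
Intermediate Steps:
H(v) = 1/(v + (4 + v**2)**2)
143 + 155*(-58 + H(-2)) = 143 + 155*(-58 + 1/(-2 + (4 + (-2)**2)**2)) = 143 + 155*(-58 + 1/(-2 + (4 + 4)**2)) = 143 + 155*(-58 + 1/(-2 + 8**2)) = 143 + 155*(-58 + 1/(-2 + 64)) = 143 + 155*(-58 + 1/62) = 143 + 155*(-3595/62) = 143 - 17975/2 = -17689/2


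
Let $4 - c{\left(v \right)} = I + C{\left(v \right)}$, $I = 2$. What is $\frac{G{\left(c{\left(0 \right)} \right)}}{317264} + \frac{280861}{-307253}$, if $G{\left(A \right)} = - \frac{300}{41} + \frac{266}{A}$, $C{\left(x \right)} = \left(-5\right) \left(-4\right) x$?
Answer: $- \frac{3651807181755}{3996692947472} \approx -0.91371$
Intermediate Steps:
$C{\left(x \right)} = 20 x$
$c{\left(v \right)} = 2 - 20 v$ ($c{\left(v \right)} = 4 - \left(2 + 20 v\right) = 2 - 20 v$)
$G{\left(A \right)} = - \frac{300}{41} + \frac{266}{A}$ ($G{\left(A \right)} = \left(-300\right) \frac{1}{41} + \frac{266}{A} = - \frac{300}{41} + \frac{266}{A}$)
$\frac{G{\left(c{\left(0 \right)} \right)}}{317264} + \frac{280861}{-307253} = \frac{- \frac{300}{41} + \frac{266}{2 - 0}}{317264} + \frac{280861}{-307253} = \left(- \frac{300}{41} + \frac{266}{2 + 0}\right) \frac{1}{317264} + 280861 \left(- \frac{1}{307253}\right) = \left(- \frac{300}{41} + \frac{266}{2}\right) \frac{1}{317264} - \frac{280861}{307253} = \left(- \frac{300}{41} + 266 \cdot \frac{1}{2}\right) \frac{1}{317264} - \frac{280861}{307253} = \left(- \frac{300}{41} + 133\right) \frac{1}{317264} - \frac{280861}{307253} = \frac{5153}{41} \cdot \frac{1}{317264} - \frac{280861}{307253} = \frac{5153}{13007824} - \frac{280861}{307253} = - \frac{3651807181755}{3996692947472}$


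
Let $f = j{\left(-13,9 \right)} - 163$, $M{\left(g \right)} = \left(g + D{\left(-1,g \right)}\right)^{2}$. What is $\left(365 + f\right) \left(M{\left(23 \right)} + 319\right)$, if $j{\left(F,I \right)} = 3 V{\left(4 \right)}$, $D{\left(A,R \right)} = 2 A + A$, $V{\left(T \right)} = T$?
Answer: $153866$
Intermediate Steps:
$D{\left(A,R \right)} = 3 A$
$j{\left(F,I \right)} = 12$ ($j{\left(F,I \right)} = 3 \cdot 4 = 12$)
$M{\left(g \right)} = \left(-3 + g\right)^{2}$ ($M{\left(g \right)} = \left(g + 3 \left(-1\right)\right)^{2} = \left(g - 3\right)^{2} = \left(-3 + g\right)^{2}$)
$f = -151$ ($f = 12 - 163 = -151$)
$\left(365 + f\right) \left(M{\left(23 \right)} + 319\right) = \left(365 - 151\right) \left(\left(-3 + 23\right)^{2} + 319\right) = 214 \left(20^{2} + 319\right) = 214 \left(400 + 319\right) = 214 \cdot 719 = 153866$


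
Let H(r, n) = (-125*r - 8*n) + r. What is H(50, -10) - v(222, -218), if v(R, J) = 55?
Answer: -6175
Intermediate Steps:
H(r, n) = -124*r - 8*n
H(50, -10) - v(222, -218) = (-124*50 - 8*(-10)) - 1*55 = (-6200 + 80) - 55 = -6120 - 55 = -6175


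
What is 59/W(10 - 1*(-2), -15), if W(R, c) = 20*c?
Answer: -59/300 ≈ -0.19667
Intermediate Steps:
59/W(10 - 1*(-2), -15) = 59/((20*(-15))) = 59/(-300) = 59*(-1/300) = -59/300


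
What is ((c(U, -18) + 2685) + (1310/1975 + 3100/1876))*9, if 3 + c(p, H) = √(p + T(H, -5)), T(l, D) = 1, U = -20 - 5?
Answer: 4475546217/185255 + 18*I*√6 ≈ 24159.0 + 44.091*I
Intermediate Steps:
U = -25
c(p, H) = -3 + √(1 + p) (c(p, H) = -3 + √(p + 1) = -3 + √(1 + p))
((c(U, -18) + 2685) + (1310/1975 + 3100/1876))*9 = (((-3 + √(1 - 25)) + 2685) + (1310/1975 + 3100/1876))*9 = (((-3 + √(-24)) + 2685) + (1310*(1/1975) + 3100*(1/1876)))*9 = (((-3 + 2*I*√6) + 2685) + (262/395 + 775/469))*9 = ((2682 + 2*I*√6) + 429003/185255)*9 = (497282913/185255 + 2*I*√6)*9 = 4475546217/185255 + 18*I*√6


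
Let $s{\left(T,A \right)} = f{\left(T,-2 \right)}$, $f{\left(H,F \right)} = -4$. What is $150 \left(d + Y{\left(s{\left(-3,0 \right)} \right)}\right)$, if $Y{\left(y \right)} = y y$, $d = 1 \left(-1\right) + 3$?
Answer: $2700$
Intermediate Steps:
$d = 2$ ($d = -1 + 3 = 2$)
$s{\left(T,A \right)} = -4$
$Y{\left(y \right)} = y^{2}$
$150 \left(d + Y{\left(s{\left(-3,0 \right)} \right)}\right) = 150 \left(2 + \left(-4\right)^{2}\right) = 150 \left(2 + 16\right) = 150 \cdot 18 = 2700$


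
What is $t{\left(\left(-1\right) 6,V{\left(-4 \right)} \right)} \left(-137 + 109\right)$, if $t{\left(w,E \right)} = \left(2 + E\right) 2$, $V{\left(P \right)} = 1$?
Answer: $-168$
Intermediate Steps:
$t{\left(w,E \right)} = 4 + 2 E$
$t{\left(\left(-1\right) 6,V{\left(-4 \right)} \right)} \left(-137 + 109\right) = \left(4 + 2 \cdot 1\right) \left(-137 + 109\right) = \left(4 + 2\right) \left(-28\right) = 6 \left(-28\right) = -168$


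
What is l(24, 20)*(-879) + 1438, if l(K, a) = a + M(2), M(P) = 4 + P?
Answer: -21416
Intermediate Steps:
l(K, a) = 6 + a (l(K, a) = a + (4 + 2) = a + 6 = 6 + a)
l(24, 20)*(-879) + 1438 = (6 + 20)*(-879) + 1438 = 26*(-879) + 1438 = -22854 + 1438 = -21416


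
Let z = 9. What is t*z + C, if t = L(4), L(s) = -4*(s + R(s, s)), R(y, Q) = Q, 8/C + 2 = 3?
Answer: -280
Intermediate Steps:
C = 8 (C = 8/(-2 + 3) = 8/1 = 8*1 = 8)
L(s) = -8*s (L(s) = -4*(s + s) = -8*s)
t = -32 (t = -8*4 = -32)
t*z + C = -32*9 + 8 = -288 + 8 = -280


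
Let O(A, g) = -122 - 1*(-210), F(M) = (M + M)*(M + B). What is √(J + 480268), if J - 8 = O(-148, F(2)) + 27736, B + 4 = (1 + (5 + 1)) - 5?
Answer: 10*√5081 ≈ 712.81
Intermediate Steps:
B = -2 (B = -4 + ((1 + (5 + 1)) - 5) = -4 + ((1 + 6) - 5) = -4 + (7 - 5) = -4 + 2 = -2)
F(M) = 2*M*(-2 + M) (F(M) = (M + M)*(M - 2) = (2*M)*(-2 + M) = 2*M*(-2 + M))
O(A, g) = 88 (O(A, g) = -122 + 210 = 88)
J = 27832 (J = 8 + (88 + 27736) = 8 + 27824 = 27832)
√(J + 480268) = √(27832 + 480268) = √508100 = 10*√5081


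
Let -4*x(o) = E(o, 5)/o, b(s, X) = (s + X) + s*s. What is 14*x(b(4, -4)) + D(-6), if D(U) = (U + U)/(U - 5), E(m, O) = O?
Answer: -1/352 ≈ -0.0028409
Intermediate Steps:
b(s, X) = X + s + s**2 (b(s, X) = (X + s) + s**2 = X + s + s**2)
x(o) = -5/(4*o)
D(U) = 2*U/(-5 + U) (D(U) = (2*U)/(-5 + U) = 2*U/(-5 + U))
14*x(b(4, -4)) + D(-6) = 14*(-5/(4*(-4 + 4 + 4**2))) + 2*(-6)/(-5 - 6) = 14*(-5/(4*(-4 + 4 + 16))) + 2*(-6)/(-11) = 14*(-5/4/16) + 2*(-6)*(-1/11) = 14*(-5/4*1/16) + 12/11 = 14*(-5/64) + 12/11 = -35/32 + 12/11 = -1/352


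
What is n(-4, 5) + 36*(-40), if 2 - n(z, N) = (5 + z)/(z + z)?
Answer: -11503/8 ≈ -1437.9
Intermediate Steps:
n(z, N) = 2 - (5 + z)/(2*z) (n(z, N) = 2 - (5 + z)/(z + z) = 2 - (5 + z)/(2*z))
n(-4, 5) + 36*(-40) = (1/2)*(-5 + 3*(-4))/(-4) + 36*(-40) = (1/2)*(-1/4)*(-5 - 12) - 1440 = (1/2)*(-1/4)*(-17) - 1440 = 17/8 - 1440 = -11503/8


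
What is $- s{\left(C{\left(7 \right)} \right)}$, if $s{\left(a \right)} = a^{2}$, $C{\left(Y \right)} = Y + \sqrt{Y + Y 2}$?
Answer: $- \left(7 + \sqrt{21}\right)^{2} \approx -134.16$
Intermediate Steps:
$C{\left(Y \right)} = Y + \sqrt{3} \sqrt{Y}$ ($C{\left(Y \right)} = Y + \sqrt{Y + 2 Y} = Y + \sqrt{3 Y} = Y + \sqrt{3} \sqrt{Y}$)
$- s{\left(C{\left(7 \right)} \right)} = - \left(7 + \sqrt{3} \sqrt{7}\right)^{2} = - \left(7 + \sqrt{21}\right)^{2}$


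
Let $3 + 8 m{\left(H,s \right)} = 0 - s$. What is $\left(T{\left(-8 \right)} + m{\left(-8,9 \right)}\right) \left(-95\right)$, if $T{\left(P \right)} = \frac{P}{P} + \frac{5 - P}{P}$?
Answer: $\frac{1615}{8} \approx 201.88$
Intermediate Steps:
$m{\left(H,s \right)} = - \frac{3}{8} - \frac{s}{8}$ ($m{\left(H,s \right)} = - \frac{3}{8} + \frac{0 - s}{8} = - \frac{3}{8} + \frac{\left(-1\right) s}{8} = - \frac{3}{8} - \frac{s}{8}$)
$T{\left(P \right)} = 1 + \frac{5 - P}{P}$
$\left(T{\left(-8 \right)} + m{\left(-8,9 \right)}\right) \left(-95\right) = \left(\frac{5}{-8} - \frac{3}{2}\right) \left(-95\right) = \left(5 \left(- \frac{1}{8}\right) - \frac{3}{2}\right) \left(-95\right) = \left(- \frac{5}{8} - \frac{3}{2}\right) \left(-95\right) = \left(- \frac{17}{8}\right) \left(-95\right) = \frac{1615}{8}$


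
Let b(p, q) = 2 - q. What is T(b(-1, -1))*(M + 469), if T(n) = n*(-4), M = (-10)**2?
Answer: -6828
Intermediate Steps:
M = 100
T(n) = -4*n
T(b(-1, -1))*(M + 469) = (-4*(2 - 1*(-1)))*(100 + 469) = -4*(2 + 1)*569 = -4*3*569 = -12*569 = -6828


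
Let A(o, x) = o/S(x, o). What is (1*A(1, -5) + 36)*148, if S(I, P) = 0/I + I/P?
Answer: 26492/5 ≈ 5298.4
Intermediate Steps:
S(I, P) = I/P (S(I, P) = 0 + I/P = I/P)
A(o, x) = o²/x (A(o, x) = o/((x/o)) = o*(o/x) = o²/x)
(1*A(1, -5) + 36)*148 = (1*(1²/(-5)) + 36)*148 = (1*(1*(-⅕)) + 36)*148 = (1*(-⅕) + 36)*148 = (-⅕ + 36)*148 = (179/5)*148 = 26492/5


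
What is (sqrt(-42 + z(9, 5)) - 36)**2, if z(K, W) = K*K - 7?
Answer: 1328 - 288*sqrt(2) ≈ 920.71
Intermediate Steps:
z(K, W) = -7 + K**2 (z(K, W) = K**2 - 7 = -7 + K**2)
(sqrt(-42 + z(9, 5)) - 36)**2 = (sqrt(-42 + (-7 + 9**2)) - 36)**2 = (sqrt(-42 + (-7 + 81)) - 36)**2 = (sqrt(-42 + 74) - 36)**2 = (sqrt(32) - 36)**2 = (4*sqrt(2) - 36)**2 = (-36 + 4*sqrt(2))**2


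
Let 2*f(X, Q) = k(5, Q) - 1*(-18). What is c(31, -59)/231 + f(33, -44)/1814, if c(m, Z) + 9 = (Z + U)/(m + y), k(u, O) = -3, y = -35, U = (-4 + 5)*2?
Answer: 268/9977 ≈ 0.026862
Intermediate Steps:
U = 2 (U = 1*2 = 2)
c(m, Z) = -9 + (2 + Z)/(-35 + m) (c(m, Z) = -9 + (Z + 2)/(m - 35) = -9 + (2 + Z)/(-35 + m))
f(X, Q) = 15/2 (f(X, Q) = (-3 - 1*(-18))/2 = (-3 + 18)/2 = (1/2)*15 = 15/2)
c(31, -59)/231 + f(33, -44)/1814 = ((317 - 59 - 9*31)/(-35 + 31))/231 + (15/2)/1814 = ((317 - 59 - 279)/(-4))*(1/231) + (15/2)*(1/1814) = -1/4*(-21)*(1/231) + 15/3628 = (21/4)*(1/231) + 15/3628 = 1/44 + 15/3628 = 268/9977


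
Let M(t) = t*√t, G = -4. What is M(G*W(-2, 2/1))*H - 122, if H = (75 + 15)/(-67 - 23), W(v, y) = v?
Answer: -122 - 16*√2 ≈ -144.63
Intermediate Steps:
M(t) = t^(3/2)
H = -1 (H = 90/(-90) = 90*(-1/90) = -1)
M(G*W(-2, 2/1))*H - 122 = (-4*(-2))^(3/2)*(-1) - 122 = 8^(3/2)*(-1) - 122 = (16*√2)*(-1) - 122 = -16*√2 - 122 = -122 - 16*√2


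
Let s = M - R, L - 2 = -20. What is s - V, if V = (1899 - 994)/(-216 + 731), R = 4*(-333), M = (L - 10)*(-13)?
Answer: 174507/103 ≈ 1694.2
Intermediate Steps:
L = -18 (L = 2 - 20 = -18)
M = 364 (M = (-18 - 10)*(-13) = -28*(-13) = 364)
R = -1332
s = 1696 (s = 364 - 1*(-1332) = 364 + 1332 = 1696)
V = 181/103 (V = 905/515 = 905*(1/515) = 181/103 ≈ 1.7573)
s - V = 1696 - 1*181/103 = 1696 - 181/103 = 174507/103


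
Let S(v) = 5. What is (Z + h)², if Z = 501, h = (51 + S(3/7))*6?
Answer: 700569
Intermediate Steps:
h = 336 (h = (51 + 5)*6 = 56*6 = 336)
(Z + h)² = (501 + 336)² = 837² = 700569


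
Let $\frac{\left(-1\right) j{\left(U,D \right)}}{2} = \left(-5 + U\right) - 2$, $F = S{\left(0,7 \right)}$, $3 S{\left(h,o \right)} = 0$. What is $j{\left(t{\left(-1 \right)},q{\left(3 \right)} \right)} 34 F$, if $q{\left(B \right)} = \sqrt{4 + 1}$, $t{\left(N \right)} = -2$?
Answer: $0$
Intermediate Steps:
$S{\left(h,o \right)} = 0$ ($S{\left(h,o \right)} = \frac{1}{3} \cdot 0 = 0$)
$F = 0$
$q{\left(B \right)} = \sqrt{5}$
$j{\left(U,D \right)} = 14 - 2 U$ ($j{\left(U,D \right)} = - 2 \left(\left(-5 + U\right) - 2\right) = - 2 \left(-7 + U\right) = 14 - 2 U$)
$j{\left(t{\left(-1 \right)},q{\left(3 \right)} \right)} 34 F = \left(14 - -4\right) 34 \cdot 0 = \left(14 + 4\right) 34 \cdot 0 = 18 \cdot 34 \cdot 0 = 612 \cdot 0 = 0$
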